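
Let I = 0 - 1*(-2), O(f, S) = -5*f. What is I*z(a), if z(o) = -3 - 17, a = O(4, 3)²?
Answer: -40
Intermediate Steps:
a = 400 (a = (-5*4)² = (-20)² = 400)
I = 2 (I = 0 + 2 = 2)
z(o) = -20
I*z(a) = 2*(-20) = -40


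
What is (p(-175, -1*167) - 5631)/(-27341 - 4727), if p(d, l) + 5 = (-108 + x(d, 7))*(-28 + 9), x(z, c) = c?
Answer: 3717/32068 ≈ 0.11591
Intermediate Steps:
p(d, l) = 1914 (p(d, l) = -5 + (-108 + 7)*(-28 + 9) = -5 - 101*(-19) = -5 + 1919 = 1914)
(p(-175, -1*167) - 5631)/(-27341 - 4727) = (1914 - 5631)/(-27341 - 4727) = -3717/(-32068) = -3717*(-1/32068) = 3717/32068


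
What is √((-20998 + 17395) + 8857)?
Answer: √5254 ≈ 72.484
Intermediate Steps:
√((-20998 + 17395) + 8857) = √(-3603 + 8857) = √5254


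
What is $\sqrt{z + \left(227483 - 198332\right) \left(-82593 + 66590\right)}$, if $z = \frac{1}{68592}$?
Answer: $\frac{5 i \sqrt{5487086463365049}}{17148} \approx 21599.0 i$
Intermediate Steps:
$z = \frac{1}{68592} \approx 1.4579 \cdot 10^{-5}$
$\sqrt{z + \left(227483 - 198332\right) \left(-82593 + 66590\right)} = \sqrt{\frac{1}{68592} + \left(227483 - 198332\right) \left(-82593 + 66590\right)} = \sqrt{\frac{1}{68592} + 29151 \left(-16003\right)} = \sqrt{\frac{1}{68592} - 466503453} = \sqrt{- \frac{31998404848175}{68592}} = \frac{5 i \sqrt{5487086463365049}}{17148}$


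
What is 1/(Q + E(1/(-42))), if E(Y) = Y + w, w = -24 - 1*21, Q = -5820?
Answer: -42/246331 ≈ -0.00017050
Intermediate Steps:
w = -45 (w = -24 - 21 = -45)
E(Y) = -45 + Y (E(Y) = Y - 45 = -45 + Y)
1/(Q + E(1/(-42))) = 1/(-5820 + (-45 + 1/(-42))) = 1/(-5820 + (-45 - 1/42)) = 1/(-5820 - 1891/42) = 1/(-246331/42) = -42/246331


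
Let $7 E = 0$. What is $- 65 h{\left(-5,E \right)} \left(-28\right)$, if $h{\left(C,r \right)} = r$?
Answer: $0$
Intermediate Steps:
$E = 0$ ($E = \frac{1}{7} \cdot 0 = 0$)
$- 65 h{\left(-5,E \right)} \left(-28\right) = \left(-65\right) 0 \left(-28\right) = 0 \left(-28\right) = 0$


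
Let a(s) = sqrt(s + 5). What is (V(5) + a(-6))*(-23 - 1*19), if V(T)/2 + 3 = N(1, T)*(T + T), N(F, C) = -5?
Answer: 4452 - 42*I ≈ 4452.0 - 42.0*I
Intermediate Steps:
V(T) = -6 - 20*T (V(T) = -6 + 2*(-5*(T + T)) = -6 + 2*(-10*T) = -6 - 20*T)
a(s) = sqrt(5 + s)
(V(5) + a(-6))*(-23 - 1*19) = ((-6 - 20*5) + sqrt(5 - 6))*(-23 - 1*19) = ((-6 - 100) + sqrt(-1))*(-23 - 19) = (-106 + I)*(-42) = 4452 - 42*I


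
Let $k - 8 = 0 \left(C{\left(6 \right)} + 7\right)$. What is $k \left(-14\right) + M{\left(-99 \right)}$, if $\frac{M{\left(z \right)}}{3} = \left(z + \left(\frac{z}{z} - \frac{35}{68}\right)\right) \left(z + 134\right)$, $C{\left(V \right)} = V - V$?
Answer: $- \frac{711011}{68} \approx -10456.0$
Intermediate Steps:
$C{\left(V \right)} = 0$
$k = 8$ ($k = 8 + 0 \left(0 + 7\right) = 8 + 0 \cdot 7 = 8 + 0 = 8$)
$M{\left(z \right)} = 3 \left(134 + z\right) \left(\frac{33}{68} + z\right)$ ($M{\left(z \right)} = 3 \left(z + \left(\frac{z}{z} - \frac{35}{68}\right)\right) \left(z + 134\right) = 3 \left(z + \left(1 - \frac{35}{68}\right)\right) \left(134 + z\right) = 3 \left(z + \frac{33}{68}\right) \left(134 + z\right) = 3 \left(\frac{33}{68} + z\right) \left(134 + z\right) = 3 \left(134 + z\right) \left(\frac{33}{68} + z\right)$)
$k \left(-14\right) + M{\left(-99 \right)} = 8 \left(-14\right) + \left(\frac{6633}{34} + 3 \left(-99\right)^{2} + \frac{27435}{68} \left(-99\right)\right) = -112 + \left(\frac{6633}{34} + 3 \cdot 9801 - \frac{2716065}{68}\right) = -112 + \left(\frac{6633}{34} + 29403 - \frac{2716065}{68}\right) = -112 - \frac{703395}{68} = - \frac{711011}{68}$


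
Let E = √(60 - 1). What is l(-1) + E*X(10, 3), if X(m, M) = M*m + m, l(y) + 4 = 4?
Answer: 40*√59 ≈ 307.25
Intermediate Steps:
E = √59 ≈ 7.6811
l(y) = 0 (l(y) = -4 + 4 = 0)
X(m, M) = m + M*m
l(-1) + E*X(10, 3) = 0 + √59*(10*(1 + 3)) = 0 + √59*(10*4) = 0 + √59*40 = 0 + 40*√59 = 40*√59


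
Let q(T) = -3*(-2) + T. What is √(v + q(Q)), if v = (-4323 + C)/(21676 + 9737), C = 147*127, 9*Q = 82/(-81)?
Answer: √507085504310/282717 ≈ 2.5188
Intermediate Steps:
Q = -82/729 (Q = (82/(-81))/9 = (82*(-1/81))/9 = (⅑)*(-82/81) = -82/729 ≈ -0.11248)
q(T) = 6 + T
C = 18669
v = 4782/10471 (v = (-4323 + 18669)/(21676 + 9737) = 14346/31413 = 14346*(1/31413) = 4782/10471 ≈ 0.45669)
√(v + q(Q)) = √(4782/10471 + (6 - 82/729)) = √(4782/10471 + 4292/729) = √(48427610/7633359) = √507085504310/282717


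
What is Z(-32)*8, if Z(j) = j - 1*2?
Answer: -272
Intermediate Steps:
Z(j) = -2 + j (Z(j) = j - 2 = -2 + j)
Z(-32)*8 = (-2 - 32)*8 = -34*8 = -272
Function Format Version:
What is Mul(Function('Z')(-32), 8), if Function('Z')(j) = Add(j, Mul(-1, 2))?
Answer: -272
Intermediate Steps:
Function('Z')(j) = Add(-2, j) (Function('Z')(j) = Add(j, -2) = Add(-2, j))
Mul(Function('Z')(-32), 8) = Mul(Add(-2, -32), 8) = Mul(-34, 8) = -272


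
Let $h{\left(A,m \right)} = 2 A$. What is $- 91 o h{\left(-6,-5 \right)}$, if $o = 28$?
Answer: $30576$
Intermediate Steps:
$- 91 o h{\left(-6,-5 \right)} = \left(-91\right) 28 \cdot 2 \left(-6\right) = \left(-2548\right) \left(-12\right) = 30576$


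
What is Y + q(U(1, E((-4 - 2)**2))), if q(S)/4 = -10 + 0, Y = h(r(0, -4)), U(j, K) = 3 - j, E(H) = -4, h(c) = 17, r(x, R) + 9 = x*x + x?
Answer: -23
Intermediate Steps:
r(x, R) = -9 + x + x**2 (r(x, R) = -9 + (x*x + x) = -9 + (x**2 + x) = -9 + (x + x**2) = -9 + x + x**2)
Y = 17
q(S) = -40 (q(S) = 4*(-10 + 0) = 4*(-10) = -40)
Y + q(U(1, E((-4 - 2)**2))) = 17 - 40 = -23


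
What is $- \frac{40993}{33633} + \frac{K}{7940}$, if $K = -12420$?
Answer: $- \frac{37160314}{13352301} \approx -2.7831$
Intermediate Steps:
$- \frac{40993}{33633} + \frac{K}{7940} = - \frac{40993}{33633} - \frac{12420}{7940} = \left(-40993\right) \frac{1}{33633} - \frac{621}{397} = - \frac{40993}{33633} - \frac{621}{397} = - \frac{37160314}{13352301}$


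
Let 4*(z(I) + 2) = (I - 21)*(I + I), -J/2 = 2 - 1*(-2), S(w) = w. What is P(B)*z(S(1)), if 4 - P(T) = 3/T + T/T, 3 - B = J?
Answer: -360/11 ≈ -32.727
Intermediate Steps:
J = -8 (J = -2*(2 - 1*(-2)) = -2*(2 + 2) = -2*4 = -8)
B = 11 (B = 3 - 1*(-8) = 3 + 8 = 11)
z(I) = -2 + I*(-21 + I)/2 (z(I) = -2 + ((I - 21)*(I + I))/4 = -2 + ((-21 + I)*(2*I))/4 = -2 + (2*I*(-21 + I))/4 = -2 + I*(-21 + I)/2)
P(T) = 3 - 3/T (P(T) = 4 - (3/T + T/T) = 4 - (3/T + 1) = 4 - (1 + 3/T) = 4 + (-1 - 3/T) = 3 - 3/T)
P(B)*z(S(1)) = (3 - 3/11)*(-2 + (½)*1² - 21/2*1) = (3 - 3*1/11)*(-2 + (½)*1 - 21/2) = (3 - 3/11)*(-2 + ½ - 21/2) = (30/11)*(-12) = -360/11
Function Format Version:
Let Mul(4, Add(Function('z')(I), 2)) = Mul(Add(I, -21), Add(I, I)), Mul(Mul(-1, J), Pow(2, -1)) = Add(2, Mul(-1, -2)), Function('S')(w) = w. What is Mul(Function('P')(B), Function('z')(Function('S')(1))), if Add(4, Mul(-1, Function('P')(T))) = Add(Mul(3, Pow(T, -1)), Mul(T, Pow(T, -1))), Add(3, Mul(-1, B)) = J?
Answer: Rational(-360, 11) ≈ -32.727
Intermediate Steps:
J = -8 (J = Mul(-2, Add(2, Mul(-1, -2))) = Mul(-2, Add(2, 2)) = Mul(-2, 4) = -8)
B = 11 (B = Add(3, Mul(-1, -8)) = Add(3, 8) = 11)
Function('z')(I) = Add(-2, Mul(Rational(1, 2), I, Add(-21, I))) (Function('z')(I) = Add(-2, Mul(Rational(1, 4), Mul(Add(I, -21), Add(I, I)))) = Add(-2, Mul(Rational(1, 4), Mul(Add(-21, I), Mul(2, I)))) = Add(-2, Mul(Rational(1, 4), Mul(2, I, Add(-21, I)))) = Add(-2, Mul(Rational(1, 2), I, Add(-21, I))))
Function('P')(T) = Add(3, Mul(-3, Pow(T, -1))) (Function('P')(T) = Add(4, Mul(-1, Add(Mul(3, Pow(T, -1)), Mul(T, Pow(T, -1))))) = Add(4, Mul(-1, Add(Mul(3, Pow(T, -1)), 1))) = Add(4, Mul(-1, Add(1, Mul(3, Pow(T, -1))))) = Add(4, Add(-1, Mul(-3, Pow(T, -1)))) = Add(3, Mul(-3, Pow(T, -1))))
Mul(Function('P')(B), Function('z')(Function('S')(1))) = Mul(Add(3, Mul(-3, Pow(11, -1))), Add(-2, Mul(Rational(1, 2), Pow(1, 2)), Mul(Rational(-21, 2), 1))) = Mul(Add(3, Mul(-3, Rational(1, 11))), Add(-2, Mul(Rational(1, 2), 1), Rational(-21, 2))) = Mul(Add(3, Rational(-3, 11)), Add(-2, Rational(1, 2), Rational(-21, 2))) = Mul(Rational(30, 11), -12) = Rational(-360, 11)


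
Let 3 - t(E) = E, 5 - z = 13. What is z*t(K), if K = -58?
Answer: -488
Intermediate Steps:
z = -8 (z = 5 - 1*13 = 5 - 13 = -8)
t(E) = 3 - E
z*t(K) = -8*(3 - 1*(-58)) = -8*(3 + 58) = -8*61 = -488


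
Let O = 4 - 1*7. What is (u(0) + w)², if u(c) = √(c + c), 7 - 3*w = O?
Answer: 100/9 ≈ 11.111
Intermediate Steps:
O = -3 (O = 4 - 7 = -3)
w = 10/3 (w = 7/3 - ⅓*(-3) = 7/3 + 1 = 10/3 ≈ 3.3333)
u(c) = √2*√c (u(c) = √(2*c) = √2*√c)
(u(0) + w)² = (√2*√0 + 10/3)² = (√2*0 + 10/3)² = (0 + 10/3)² = (10/3)² = 100/9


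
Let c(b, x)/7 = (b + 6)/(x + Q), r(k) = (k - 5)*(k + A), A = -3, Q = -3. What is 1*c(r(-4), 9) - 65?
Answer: 31/2 ≈ 15.500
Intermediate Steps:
r(k) = (-5 + k)*(-3 + k) (r(k) = (k - 5)*(k - 3) = (-5 + k)*(-3 + k))
c(b, x) = 7*(6 + b)/(-3 + x) (c(b, x) = 7*((b + 6)/(x - 3)) = 7*((6 + b)/(-3 + x)) = 7*(6 + b)/(-3 + x))
1*c(r(-4), 9) - 65 = 1*(7*(6 + (15 + (-4)² - 8*(-4)))/(-3 + 9)) - 65 = 1*(7*(6 + (15 + 16 + 32))/6) - 65 = 1*(7*(⅙)*(6 + 63)) - 65 = 1*(7*(⅙)*69) - 65 = 1*(161/2) - 65 = 161/2 - 65 = 31/2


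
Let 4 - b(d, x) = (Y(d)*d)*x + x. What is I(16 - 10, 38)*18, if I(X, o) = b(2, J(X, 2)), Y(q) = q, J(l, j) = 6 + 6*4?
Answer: -2628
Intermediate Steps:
J(l, j) = 30 (J(l, j) = 6 + 24 = 30)
b(d, x) = 4 - x - x*d² (b(d, x) = 4 - ((d*d)*x + x) = 4 - (d²*x + x) = 4 - (x*d² + x) = 4 - (x + x*d²) = 4 + (-x - x*d²) = 4 - x - x*d²)
I(X, o) = -146 (I(X, o) = 4 - 1*30 - 1*30*2² = 4 - 30 - 1*30*4 = 4 - 30 - 120 = -146)
I(16 - 10, 38)*18 = -146*18 = -2628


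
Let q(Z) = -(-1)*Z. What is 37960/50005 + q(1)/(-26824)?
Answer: 2789559/3674888 ≈ 0.75909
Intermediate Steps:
q(Z) = Z
37960/50005 + q(1)/(-26824) = 37960/50005 + 1/(-26824) = 37960*(1/50005) + 1*(-1/26824) = 104/137 - 1/26824 = 2789559/3674888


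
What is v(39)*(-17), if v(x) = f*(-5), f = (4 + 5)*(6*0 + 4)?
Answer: 3060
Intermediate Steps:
f = 36 (f = 9*(0 + 4) = 9*4 = 36)
v(x) = -180 (v(x) = 36*(-5) = -180)
v(39)*(-17) = -180*(-17) = 3060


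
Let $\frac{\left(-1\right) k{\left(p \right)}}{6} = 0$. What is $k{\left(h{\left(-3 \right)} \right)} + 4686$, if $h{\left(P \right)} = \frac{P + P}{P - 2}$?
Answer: $4686$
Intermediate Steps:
$h{\left(P \right)} = \frac{2 P}{-2 + P}$
$k{\left(p \right)} = 0$ ($k{\left(p \right)} = \left(-6\right) 0 = 0$)
$k{\left(h{\left(-3 \right)} \right)} + 4686 = 0 + 4686 = 4686$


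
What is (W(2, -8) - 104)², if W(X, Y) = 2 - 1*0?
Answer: 10404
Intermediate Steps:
W(X, Y) = 2 (W(X, Y) = 2 + 0 = 2)
(W(2, -8) - 104)² = (2 - 104)² = (-102)² = 10404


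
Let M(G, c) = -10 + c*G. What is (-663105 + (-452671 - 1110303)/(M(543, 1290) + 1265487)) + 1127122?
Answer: 912231266125/1965947 ≈ 4.6402e+5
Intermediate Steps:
M(G, c) = -10 + G*c
(-663105 + (-452671 - 1110303)/(M(543, 1290) + 1265487)) + 1127122 = (-663105 + (-452671 - 1110303)/((-10 + 543*1290) + 1265487)) + 1127122 = (-663105 - 1562974/((-10 + 700470) + 1265487)) + 1127122 = (-663105 - 1562974/(700460 + 1265487)) + 1127122 = (-663105 - 1562974/1965947) + 1127122 = -1303630848409/1965947 + 1127122 = 912231266125/1965947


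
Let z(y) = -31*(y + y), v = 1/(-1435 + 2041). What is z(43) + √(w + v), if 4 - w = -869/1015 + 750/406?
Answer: -2666 + √1138986141510/615090 ≈ -2664.3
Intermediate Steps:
w = 3054/1015 (w = 4 - (-869/1015 + 750/406) = 4 - (-869*1/1015 + 750*(1/406)) = 4 - (-869/1015 + 375/203) = 4 - 1*1006/1015 = 4 - 1006/1015 = 3054/1015 ≈ 3.0089)
v = 1/606 ≈ 0.0016502
z(y) = -62*y
z(43) + √(w + v) = -62*43 + √(3054/1015 + 1/606) = -2666 + √(1851739/615090) = -2666 + √1138986141510/615090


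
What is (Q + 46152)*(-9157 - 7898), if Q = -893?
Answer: -771892245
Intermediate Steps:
(Q + 46152)*(-9157 - 7898) = (-893 + 46152)*(-9157 - 7898) = 45259*(-17055) = -771892245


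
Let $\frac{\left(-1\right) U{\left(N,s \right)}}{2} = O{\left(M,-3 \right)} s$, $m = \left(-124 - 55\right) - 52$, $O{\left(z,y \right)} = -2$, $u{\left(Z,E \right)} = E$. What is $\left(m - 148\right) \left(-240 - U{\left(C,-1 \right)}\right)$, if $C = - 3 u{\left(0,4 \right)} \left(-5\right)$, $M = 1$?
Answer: $89444$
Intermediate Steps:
$m = -231$ ($m = -179 - 52 = -231$)
$C = 60$ ($C = \left(-3\right) 4 \left(-5\right) = \left(-12\right) \left(-5\right) = 60$)
$U{\left(N,s \right)} = 4 s$ ($U{\left(N,s \right)} = - 2 \left(- 2 s\right) = 4 s$)
$\left(m - 148\right) \left(-240 - U{\left(C,-1 \right)}\right) = \left(-231 - 148\right) \left(-240 - 4 \left(-1\right)\right) = - 379 \left(-240 - -4\right) = - 379 \left(-240 + 4\right) = \left(-379\right) \left(-236\right) = 89444$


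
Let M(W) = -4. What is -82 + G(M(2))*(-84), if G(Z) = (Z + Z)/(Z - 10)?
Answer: -130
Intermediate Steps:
G(Z) = 2*Z/(-10 + Z) (G(Z) = (2*Z)/(-10 + Z) = 2*Z/(-10 + Z))
-82 + G(M(2))*(-84) = -82 + (2*(-4)/(-10 - 4))*(-84) = -82 + (2*(-4)/(-14))*(-84) = -82 + (2*(-4)*(-1/14))*(-84) = -82 + (4/7)*(-84) = -82 - 48 = -130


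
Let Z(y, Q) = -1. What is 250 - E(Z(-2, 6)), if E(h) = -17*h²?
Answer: 267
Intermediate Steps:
250 - E(Z(-2, 6)) = 250 - (-17)*(-1)² = 250 - (-17) = 250 - 1*(-17) = 250 + 17 = 267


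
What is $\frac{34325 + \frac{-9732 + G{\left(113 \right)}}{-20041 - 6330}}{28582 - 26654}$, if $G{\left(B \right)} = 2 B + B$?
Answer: $\frac{113149246}{6355411} \approx 17.804$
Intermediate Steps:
$G{\left(B \right)} = 3 B$
$\frac{34325 + \frac{-9732 + G{\left(113 \right)}}{-20041 - 6330}}{28582 - 26654} = \frac{34325 + \frac{-9732 + 3 \cdot 113}{-20041 - 6330}}{28582 - 26654} = \frac{34325 + \frac{-9732 + 339}{-26371}}{1928} = \left(34325 - - \frac{9393}{26371}\right) \frac{1}{1928} = \left(34325 + \frac{9393}{26371}\right) \frac{1}{1928} = \frac{905193968}{26371} \cdot \frac{1}{1928} = \frac{113149246}{6355411}$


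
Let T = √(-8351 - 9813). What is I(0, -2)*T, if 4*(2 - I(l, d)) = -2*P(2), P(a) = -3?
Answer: I*√4541 ≈ 67.387*I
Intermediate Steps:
T = 2*I*√4541 (T = √(-18164) = 2*I*√4541 ≈ 134.77*I)
I(l, d) = ½ (I(l, d) = 2 - (-1)*(-3)/2 = 2 - ¼*6 = 2 - 3/2 = ½)
I(0, -2)*T = (2*I*√4541)/2 = I*√4541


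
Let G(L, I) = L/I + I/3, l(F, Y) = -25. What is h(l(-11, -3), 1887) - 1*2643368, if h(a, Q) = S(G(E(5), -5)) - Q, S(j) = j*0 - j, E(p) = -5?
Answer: -7935763/3 ≈ -2.6453e+6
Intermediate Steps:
G(L, I) = I/3 + L/I (G(L, I) = L/I + I*(⅓) = L/I + I/3 = I/3 + L/I)
S(j) = -j (S(j) = 0 - j = -j)
h(a, Q) = ⅔ - Q (h(a, Q) = -((⅓)*(-5) - 5/(-5)) - Q = -(-5/3 - 5*(-⅕)) - Q = -(-5/3 + 1) - Q = -1*(-⅔) - Q = ⅔ - Q)
h(l(-11, -3), 1887) - 1*2643368 = (⅔ - 1*1887) - 1*2643368 = (⅔ - 1887) - 2643368 = -5659/3 - 2643368 = -7935763/3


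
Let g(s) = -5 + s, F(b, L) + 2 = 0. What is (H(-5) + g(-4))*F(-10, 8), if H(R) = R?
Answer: 28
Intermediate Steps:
F(b, L) = -2 (F(b, L) = -2 + 0 = -2)
(H(-5) + g(-4))*F(-10, 8) = (-5 + (-5 - 4))*(-2) = (-5 - 9)*(-2) = -14*(-2) = 28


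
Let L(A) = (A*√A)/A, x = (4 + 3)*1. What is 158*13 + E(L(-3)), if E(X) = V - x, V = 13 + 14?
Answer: 2074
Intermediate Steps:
V = 27
x = 7 (x = 7*1 = 7)
L(A) = √A (L(A) = A^(3/2)/A = √A)
E(X) = 20 (E(X) = 27 - 1*7 = 27 - 7 = 20)
158*13 + E(L(-3)) = 158*13 + 20 = 2054 + 20 = 2074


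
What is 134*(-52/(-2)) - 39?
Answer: 3445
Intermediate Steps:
134*(-52/(-2)) - 39 = 134*(-52*(-1/2)) - 39 = 134*26 - 39 = 3484 - 39 = 3445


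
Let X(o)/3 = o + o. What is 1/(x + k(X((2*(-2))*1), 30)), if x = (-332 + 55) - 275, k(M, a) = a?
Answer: -1/522 ≈ -0.0019157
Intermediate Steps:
X(o) = 6*o (X(o) = 3*(o + o) = 3*(2*o) = 6*o)
x = -552 (x = -277 - 275 = -552)
1/(x + k(X((2*(-2))*1), 30)) = 1/(-552 + 30) = 1/(-522) = -1/522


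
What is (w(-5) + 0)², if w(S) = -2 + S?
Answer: 49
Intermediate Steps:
(w(-5) + 0)² = ((-2 - 5) + 0)² = (-7 + 0)² = (-7)² = 49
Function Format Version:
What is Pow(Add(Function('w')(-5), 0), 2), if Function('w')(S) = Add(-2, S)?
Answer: 49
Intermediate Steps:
Pow(Add(Function('w')(-5), 0), 2) = Pow(Add(Add(-2, -5), 0), 2) = Pow(Add(-7, 0), 2) = Pow(-7, 2) = 49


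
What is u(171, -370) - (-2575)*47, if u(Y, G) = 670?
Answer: 121695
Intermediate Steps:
u(171, -370) - (-2575)*47 = 670 - (-2575)*47 = 670 - 1*(-121025) = 670 + 121025 = 121695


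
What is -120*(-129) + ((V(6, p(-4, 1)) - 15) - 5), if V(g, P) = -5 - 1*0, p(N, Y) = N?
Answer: 15455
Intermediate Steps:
V(g, P) = -5 (V(g, P) = -5 + 0 = -5)
-120*(-129) + ((V(6, p(-4, 1)) - 15) - 5) = -120*(-129) + ((-5 - 15) - 5) = 15480 + (-20 - 5) = 15480 - 25 = 15455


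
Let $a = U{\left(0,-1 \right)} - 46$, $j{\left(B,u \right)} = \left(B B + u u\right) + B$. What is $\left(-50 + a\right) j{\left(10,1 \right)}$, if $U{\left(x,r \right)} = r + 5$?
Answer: $-10212$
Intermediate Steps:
$j{\left(B,u \right)} = B + B^{2} + u^{2}$ ($j{\left(B,u \right)} = \left(B^{2} + u^{2}\right) + B = B + B^{2} + u^{2}$)
$U{\left(x,r \right)} = 5 + r$
$a = -42$ ($a = \left(5 - 1\right) - 46 = 4 - 46 = -42$)
$\left(-50 + a\right) j{\left(10,1 \right)} = \left(-50 - 42\right) \left(10 + 10^{2} + 1^{2}\right) = - 92 \left(10 + 100 + 1\right) = \left(-92\right) 111 = -10212$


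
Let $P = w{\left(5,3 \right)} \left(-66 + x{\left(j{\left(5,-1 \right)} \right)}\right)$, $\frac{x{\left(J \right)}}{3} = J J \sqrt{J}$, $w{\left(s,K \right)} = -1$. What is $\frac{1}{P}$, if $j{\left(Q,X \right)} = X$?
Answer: $\frac{22}{1455} + \frac{i}{1455} \approx 0.01512 + 0.00068729 i$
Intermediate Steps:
$x{\left(J \right)} = 3 J^{\frac{5}{2}}$ ($x{\left(J \right)} = 3 J J \sqrt{J} = 3 J^{2} \sqrt{J} = 3 J^{\frac{5}{2}}$)
$P = 66 - 3 i$ ($P = - (-66 + 3 \left(-1\right)^{\frac{5}{2}}) = - (-66 + 3 i) = 66 - 3 i \approx 66.0 - 3.0 i$)
$\frac{1}{P} = \frac{1}{66 - 3 i} = \frac{66 + 3 i}{4365}$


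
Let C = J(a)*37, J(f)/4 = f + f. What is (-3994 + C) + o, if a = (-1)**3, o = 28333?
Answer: 24043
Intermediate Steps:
a = -1
J(f) = 8*f (J(f) = 4*(f + f) = 4*(2*f) = 8*f)
C = -296 (C = (8*(-1))*37 = -8*37 = -296)
(-3994 + C) + o = (-3994 - 296) + 28333 = -4290 + 28333 = 24043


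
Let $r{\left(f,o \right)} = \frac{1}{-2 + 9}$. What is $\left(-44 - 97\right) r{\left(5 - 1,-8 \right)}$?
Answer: $- \frac{141}{7} \approx -20.143$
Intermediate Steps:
$r{\left(f,o \right)} = \frac{1}{7}$
$\left(-44 - 97\right) r{\left(5 - 1,-8 \right)} = \left(-44 - 97\right) \frac{1}{7} = \left(-141\right) \frac{1}{7} = - \frac{141}{7}$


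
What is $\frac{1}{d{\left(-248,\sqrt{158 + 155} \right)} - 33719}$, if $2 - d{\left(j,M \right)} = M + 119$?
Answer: $- \frac{33836}{1144874583} + \frac{\sqrt{313}}{1144874583} \approx -2.9539 \cdot 10^{-5}$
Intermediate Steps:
$d{\left(j,M \right)} = -117 - M$ ($d{\left(j,M \right)} = 2 - \left(M + 119\right) = 2 - \left(119 + M\right) = -117 - M$)
$\frac{1}{d{\left(-248,\sqrt{158 + 155} \right)} - 33719} = \frac{1}{\left(-117 - \sqrt{158 + 155}\right) - 33719} = \frac{1}{\left(-117 - \sqrt{313}\right) - 33719} = \frac{1}{-33836 - \sqrt{313}}$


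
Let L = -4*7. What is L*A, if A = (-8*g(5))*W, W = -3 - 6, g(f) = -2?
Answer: 4032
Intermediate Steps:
W = -9
L = -28
A = -144 (A = -8*(-2)*(-9) = 16*(-9) = -144)
L*A = -28*(-144) = 4032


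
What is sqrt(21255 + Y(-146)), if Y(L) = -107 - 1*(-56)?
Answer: 6*sqrt(589) ≈ 145.62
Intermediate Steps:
Y(L) = -51 (Y(L) = -107 + 56 = -51)
sqrt(21255 + Y(-146)) = sqrt(21255 - 51) = sqrt(21204) = 6*sqrt(589)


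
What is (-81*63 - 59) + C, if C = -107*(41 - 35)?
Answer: -5804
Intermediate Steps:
C = -642 (C = -107*6 = -642)
(-81*63 - 59) + C = (-81*63 - 59) - 642 = (-5103 - 59) - 642 = -5162 - 642 = -5804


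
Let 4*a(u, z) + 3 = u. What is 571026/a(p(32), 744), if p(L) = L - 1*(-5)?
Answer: 1142052/17 ≈ 67180.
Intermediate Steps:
p(L) = 5 + L (p(L) = L + 5 = 5 + L)
a(u, z) = -¾ + u/4
571026/a(p(32), 744) = 571026/(-¾ + (5 + 32)/4) = 571026/(-¾ + (¼)*37) = 571026/(-¾ + 37/4) = 571026/(17/2) = 571026*(2/17) = 1142052/17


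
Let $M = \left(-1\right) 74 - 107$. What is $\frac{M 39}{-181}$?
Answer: $39$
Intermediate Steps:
$M = -181$ ($M = -74 - 107 = -181$)
$\frac{M 39}{-181} = \frac{\left(-181\right) 39}{-181} = \left(-7059\right) \left(- \frac{1}{181}\right) = 39$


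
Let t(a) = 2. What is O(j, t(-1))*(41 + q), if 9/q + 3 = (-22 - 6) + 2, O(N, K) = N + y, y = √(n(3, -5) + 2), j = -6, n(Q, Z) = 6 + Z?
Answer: -7080/29 + 1180*√3/29 ≈ -173.66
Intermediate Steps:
y = √3 (y = √((6 - 5) + 2) = √(1 + 2) = √3 ≈ 1.7320)
O(N, K) = N + √3
q = -9/29 (q = 9/(-3 + ((-22 - 6) + 2)) = 9/(-3 + (-28 + 2)) = 9/(-3 - 26) = 9/(-29) = 9*(-1/29) = -9/29 ≈ -0.31034)
O(j, t(-1))*(41 + q) = (-6 + √3)*(41 - 9/29) = (-6 + √3)*(1180/29) = -7080/29 + 1180*√3/29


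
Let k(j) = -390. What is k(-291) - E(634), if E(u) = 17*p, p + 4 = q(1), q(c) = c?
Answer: -339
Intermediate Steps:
p = -3 (p = -4 + 1 = -3)
E(u) = -51 (E(u) = 17*(-3) = -51)
k(-291) - E(634) = -390 - 1*(-51) = -390 + 51 = -339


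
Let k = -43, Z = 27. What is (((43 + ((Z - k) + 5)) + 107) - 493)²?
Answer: 71824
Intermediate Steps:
(((43 + ((Z - k) + 5)) + 107) - 493)² = (((43 + ((27 - 1*(-43)) + 5)) + 107) - 493)² = (((43 + ((27 + 43) + 5)) + 107) - 493)² = (((43 + (70 + 5)) + 107) - 493)² = (((43 + 75) + 107) - 493)² = ((118 + 107) - 493)² = (225 - 493)² = (-268)² = 71824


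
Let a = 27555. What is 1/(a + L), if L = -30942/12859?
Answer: 12859/354298803 ≈ 3.6294e-5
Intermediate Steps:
L = -30942/12859 (L = -30942*1/12859 = -30942/12859 ≈ -2.4063)
1/(a + L) = 1/(27555 - 30942/12859) = 1/(354298803/12859) = 12859/354298803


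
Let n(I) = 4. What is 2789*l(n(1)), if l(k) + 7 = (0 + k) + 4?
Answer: 2789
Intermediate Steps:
l(k) = -3 + k (l(k) = -7 + ((0 + k) + 4) = -7 + (k + 4) = -7 + (4 + k) = -3 + k)
2789*l(n(1)) = 2789*(-3 + 4) = 2789*1 = 2789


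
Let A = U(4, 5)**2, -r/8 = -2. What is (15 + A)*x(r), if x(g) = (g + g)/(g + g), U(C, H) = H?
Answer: 40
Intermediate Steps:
r = 16 (r = -8*(-2) = 16)
A = 25 (A = 5**2 = 25)
x(g) = 1 (x(g) = (2*g)/((2*g)) = (2*g)*(1/(2*g)) = 1)
(15 + A)*x(r) = (15 + 25)*1 = 40*1 = 40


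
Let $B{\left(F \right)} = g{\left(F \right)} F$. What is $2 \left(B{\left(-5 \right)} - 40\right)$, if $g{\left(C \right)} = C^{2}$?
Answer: $-330$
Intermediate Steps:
$B{\left(F \right)} = F^{3}$ ($B{\left(F \right)} = F^{2} F = F^{3}$)
$2 \left(B{\left(-5 \right)} - 40\right) = 2 \left(\left(-5\right)^{3} - 40\right) = 2 \left(-125 - 40\right) = 2 \left(-165\right) = -330$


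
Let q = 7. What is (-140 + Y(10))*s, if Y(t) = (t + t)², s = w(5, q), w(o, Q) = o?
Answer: 1300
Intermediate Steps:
s = 5
Y(t) = 4*t² (Y(t) = (2*t)² = 4*t²)
(-140 + Y(10))*s = (-140 + 4*10²)*5 = (-140 + 4*100)*5 = (-140 + 400)*5 = 260*5 = 1300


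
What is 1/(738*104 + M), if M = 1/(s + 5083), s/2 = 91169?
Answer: 187421/14384936593 ≈ 1.3029e-5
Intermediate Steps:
s = 182338 (s = 2*91169 = 182338)
M = 1/187421 (M = 1/(182338 + 5083) = 1/187421 ≈ 5.3356e-6)
1/(738*104 + M) = 1/(738*104 + 1/187421) = 1/(76752 + 1/187421) = 1/(14384936593/187421) = 187421/14384936593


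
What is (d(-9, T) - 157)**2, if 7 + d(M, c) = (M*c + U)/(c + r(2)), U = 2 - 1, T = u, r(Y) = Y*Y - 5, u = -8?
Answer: 2399401/81 ≈ 29622.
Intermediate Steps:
r(Y) = -5 + Y**2 (r(Y) = Y**2 - 5 = -5 + Y**2)
T = -8
U = 1
d(M, c) = -7 + (1 + M*c)/(-1 + c) (d(M, c) = -7 + (M*c + 1)/(c + (-5 + 2**2)) = -7 + (1 + M*c)/(c + (-5 + 4)) = -7 + (1 + M*c)/(c - 1) = -7 + (1 + M*c)/(-1 + c))
(d(-9, T) - 157)**2 = ((8 - 7*(-8) - 9*(-8))/(-1 - 8) - 157)**2 = ((8 + 56 + 72)/(-9) - 157)**2 = (-1/9*136 - 157)**2 = (-136/9 - 157)**2 = (-1549/9)**2 = 2399401/81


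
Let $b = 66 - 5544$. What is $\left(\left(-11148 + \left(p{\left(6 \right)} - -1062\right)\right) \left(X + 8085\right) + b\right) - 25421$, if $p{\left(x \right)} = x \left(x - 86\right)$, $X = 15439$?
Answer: $-248585483$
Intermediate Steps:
$b = -5478$ ($b = 66 - 5544 = -5478$)
$p{\left(x \right)} = x \left(-86 + x\right)$
$\left(\left(-11148 + \left(p{\left(6 \right)} - -1062\right)\right) \left(X + 8085\right) + b\right) - 25421 = \left(\left(-11148 + \left(6 \left(-86 + 6\right) - -1062\right)\right) \left(15439 + 8085\right) - 5478\right) - 25421 = \left(\left(-11148 + \left(6 \left(-80\right) + 1062\right)\right) 23524 - 5478\right) - 25421 = \left(\left(-11148 + \left(-480 + 1062\right)\right) 23524 - 5478\right) - 25421 = \left(\left(-11148 + 582\right) 23524 - 5478\right) - 25421 = \left(\left(-10566\right) 23524 - 5478\right) - 25421 = \left(-248554584 - 5478\right) - 25421 = -248560062 - 25421 = -248585483$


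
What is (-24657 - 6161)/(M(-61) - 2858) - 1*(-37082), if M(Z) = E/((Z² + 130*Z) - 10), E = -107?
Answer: 447257175332/12057795 ≈ 37093.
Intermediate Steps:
M(Z) = -107/(-10 + Z² + 130*Z) (M(Z) = -107/((Z² + 130*Z) - 10) = -107/(-10 + Z² + 130*Z))
(-24657 - 6161)/(M(-61) - 2858) - 1*(-37082) = (-24657 - 6161)/(-107/(-10 + (-61)² + 130*(-61)) - 2858) - 1*(-37082) = -30818/(-107/(-10 + 3721 - 7930) - 2858) + 37082 = -30818/(-107/(-4219) - 2858) + 37082 = -30818/(-107*(-1/4219) - 2858) + 37082 = -30818/(107/4219 - 2858) + 37082 = -30818/(-12057795/4219) + 37082 = -30818*(-4219/12057795) + 37082 = 130021142/12057795 + 37082 = 447257175332/12057795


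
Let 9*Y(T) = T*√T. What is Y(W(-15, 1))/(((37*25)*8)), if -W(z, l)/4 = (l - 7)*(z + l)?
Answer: -56*I*√21/2775 ≈ -0.092477*I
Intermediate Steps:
W(z, l) = -4*(-7 + l)*(l + z) (W(z, l) = -4*(l - 7)*(z + l) = -4*(-7 + l)*(l + z))
Y(T) = T^(3/2)/9 (Y(T) = (T*√T)/9 = T^(3/2)/9)
Y(W(-15, 1))/(((37*25)*8)) = ((-4*1² + 28*1 + 28*(-15) - 4*1*(-15))^(3/2)/9)/(((37*25)*8)) = ((-4*1 + 28 - 420 + 60)^(3/2)/9)/((925*8)) = ((-4 + 28 - 420 + 60)^(3/2)/9)/7400 = ((-336)^(3/2)/9)*(1/7400) = ((-1344*I*√21)/9)*(1/7400) = -448*I*√21/3*(1/7400) = -56*I*√21/2775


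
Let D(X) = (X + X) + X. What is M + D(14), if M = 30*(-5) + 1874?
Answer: 1766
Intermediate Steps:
D(X) = 3*X (D(X) = 2*X + X = 3*X)
M = 1724 (M = -150 + 1874 = 1724)
M + D(14) = 1724 + 3*14 = 1724 + 42 = 1766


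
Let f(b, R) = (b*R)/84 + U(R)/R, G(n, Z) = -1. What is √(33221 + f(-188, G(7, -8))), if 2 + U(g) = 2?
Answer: 2*√3662862/21 ≈ 182.27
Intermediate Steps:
U(g) = 0 (U(g) = -2 + 2 = 0)
f(b, R) = R*b/84 (f(b, R) = (b*R)/84 + 0/R = (R*b)*(1/84) + 0 = R*b/84 + 0 = R*b/84)
√(33221 + f(-188, G(7, -8))) = √(33221 + (1/84)*(-1)*(-188)) = √(33221 + 47/21) = √(697688/21) = 2*√3662862/21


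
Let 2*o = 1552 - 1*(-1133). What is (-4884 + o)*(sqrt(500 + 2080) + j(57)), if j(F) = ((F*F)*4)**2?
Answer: -598145240664 - 7083*sqrt(645) ≈ -5.9815e+11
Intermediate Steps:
j(F) = 16*F**4 (j(F) = (F**2*4)**2 = (4*F**2)**2 = 16*F**4)
o = 2685/2 (o = (1552 - 1*(-1133))/2 = (1552 + 1133)/2 = (1/2)*2685 = 2685/2 ≈ 1342.5)
(-4884 + o)*(sqrt(500 + 2080) + j(57)) = (-4884 + 2685/2)*(sqrt(500 + 2080) + 16*57**4) = -7083*(sqrt(2580) + 16*10556001)/2 = -7083*(2*sqrt(645) + 168896016)/2 = -7083*(168896016 + 2*sqrt(645))/2 = -598145240664 - 7083*sqrt(645)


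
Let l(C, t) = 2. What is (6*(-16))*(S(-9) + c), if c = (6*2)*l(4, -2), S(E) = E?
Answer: -1440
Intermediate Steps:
c = 24 (c = (6*2)*2 = 12*2 = 24)
(6*(-16))*(S(-9) + c) = (6*(-16))*(-9 + 24) = -96*15 = -1440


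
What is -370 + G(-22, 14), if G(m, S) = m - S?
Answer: -406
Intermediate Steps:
-370 + G(-22, 14) = -370 + (-22 - 1*14) = -370 + (-22 - 14) = -370 - 36 = -406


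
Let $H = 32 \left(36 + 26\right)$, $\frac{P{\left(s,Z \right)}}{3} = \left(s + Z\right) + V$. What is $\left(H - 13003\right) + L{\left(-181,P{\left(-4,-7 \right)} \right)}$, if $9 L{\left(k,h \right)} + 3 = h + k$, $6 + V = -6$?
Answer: $- \frac{99424}{9} \approx -11047.0$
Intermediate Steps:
$V = -12$ ($V = -6 - 6 = -12$)
$P{\left(s,Z \right)} = -36 + 3 Z + 3 s$ ($P{\left(s,Z \right)} = 3 \left(\left(s + Z\right) - 12\right) = 3 \left(\left(Z + s\right) - 12\right) = 3 \left(-12 + Z + s\right) = -36 + 3 Z + 3 s$)
$L{\left(k,h \right)} = - \frac{1}{3} + \frac{h}{9} + \frac{k}{9}$ ($L{\left(k,h \right)} = - \frac{1}{3} + \frac{h + k}{9} = - \frac{1}{3} + \left(\frac{h}{9} + \frac{k}{9}\right) = - \frac{1}{3} + \frac{h}{9} + \frac{k}{9}$)
$H = 1984$ ($H = 32 \cdot 62 = 1984$)
$\left(H - 13003\right) + L{\left(-181,P{\left(-4,-7 \right)} \right)} = \left(1984 - 13003\right) + \left(- \frac{1}{3} + \frac{-36 + 3 \left(-7\right) + 3 \left(-4\right)}{9} + \frac{1}{9} \left(-181\right)\right) = -11019 - \left(\frac{184}{9} - \frac{-36 - 21 - 12}{9}\right) = -11019 - \frac{253}{9} = - \frac{99424}{9}$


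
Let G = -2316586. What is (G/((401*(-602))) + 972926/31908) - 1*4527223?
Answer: -8717832041398057/1925663754 ≈ -4.5272e+6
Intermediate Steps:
(G/((401*(-602))) + 972926/31908) - 1*4527223 = (-2316586/(401*(-602)) + 972926/31908) - 1*4527223 = (-2316586/(-241402) + 972926*(1/31908)) - 4527223 = (-2316586*(-1/241402) + 486463/15954) - 4527223 = (1158293/120701 + 486463/15954) - 4527223 = 77195977085/1925663754 - 4527223 = -8717832041398057/1925663754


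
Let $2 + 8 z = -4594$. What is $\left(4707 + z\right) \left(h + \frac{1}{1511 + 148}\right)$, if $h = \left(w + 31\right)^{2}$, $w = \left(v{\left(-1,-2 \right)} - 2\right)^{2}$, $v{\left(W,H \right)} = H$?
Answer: $\frac{5048168330}{553} \approx 9.1287 \cdot 10^{6}$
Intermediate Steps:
$w = 16$ ($w = \left(-2 - 2\right)^{2} = \left(-4\right)^{2} = 16$)
$z = - \frac{1149}{2}$ ($z = - \frac{1}{4} + \frac{1}{8} \left(-4594\right) = - \frac{1}{4} - \frac{2297}{4} = - \frac{1149}{2} \approx -574.5$)
$h = 2209$ ($h = \left(16 + 31\right)^{2} = 47^{2} = 2209$)
$\left(4707 + z\right) \left(h + \frac{1}{1511 + 148}\right) = \left(4707 - \frac{1149}{2}\right) \left(2209 + \frac{1}{1511 + 148}\right) = \frac{8265 \left(2209 + \frac{1}{1659}\right)}{2} = \frac{8265}{2} \cdot \frac{3664732}{1659} = \frac{5048168330}{553}$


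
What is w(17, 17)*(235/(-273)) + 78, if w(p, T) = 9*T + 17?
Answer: -18656/273 ≈ -68.337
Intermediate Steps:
w(p, T) = 17 + 9*T
w(17, 17)*(235/(-273)) + 78 = (17 + 9*17)*(235/(-273)) + 78 = (17 + 153)*(235*(-1/273)) + 78 = 170*(-235/273) + 78 = -39950/273 + 78 = -18656/273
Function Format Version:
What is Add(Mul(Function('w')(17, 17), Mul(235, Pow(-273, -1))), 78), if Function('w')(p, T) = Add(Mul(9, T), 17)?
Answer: Rational(-18656, 273) ≈ -68.337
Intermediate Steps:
Function('w')(p, T) = Add(17, Mul(9, T))
Add(Mul(Function('w')(17, 17), Mul(235, Pow(-273, -1))), 78) = Add(Mul(Add(17, Mul(9, 17)), Mul(235, Pow(-273, -1))), 78) = Add(Mul(Add(17, 153), Mul(235, Rational(-1, 273))), 78) = Add(Mul(170, Rational(-235, 273)), 78) = Add(Rational(-39950, 273), 78) = Rational(-18656, 273)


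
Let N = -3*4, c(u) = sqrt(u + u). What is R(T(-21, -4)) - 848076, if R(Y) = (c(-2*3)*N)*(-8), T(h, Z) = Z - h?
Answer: -848076 + 192*I*sqrt(3) ≈ -8.4808e+5 + 332.55*I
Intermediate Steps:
c(u) = sqrt(2)*sqrt(u) (c(u) = sqrt(2*u) = sqrt(2)*sqrt(u))
N = -12
R(Y) = 192*I*sqrt(3) (R(Y) = ((sqrt(2)*sqrt(-2*3))*(-12))*(-8) = ((sqrt(2)*sqrt(-6))*(-12))*(-8) = ((sqrt(2)*(I*sqrt(6)))*(-12))*(-8) = ((2*I*sqrt(3))*(-12))*(-8) = -24*I*sqrt(3)*(-8) = 192*I*sqrt(3))
R(T(-21, -4)) - 848076 = 192*I*sqrt(3) - 848076 = -848076 + 192*I*sqrt(3)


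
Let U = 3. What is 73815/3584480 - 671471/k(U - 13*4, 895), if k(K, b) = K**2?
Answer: -481339428053/1721267296 ≈ -279.64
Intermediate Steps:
73815/3584480 - 671471/k(U - 13*4, 895) = 73815/3584480 - 671471/(3 - 13*4)**2 = 73815*(1/3584480) - 671471/(3 - 52)**2 = 14763/716896 - 671471/((-49)**2) = 14763/716896 - 671471/2401 = -481339428053/1721267296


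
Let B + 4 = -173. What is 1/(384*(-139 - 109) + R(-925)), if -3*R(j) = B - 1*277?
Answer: -3/285242 ≈ -1.0517e-5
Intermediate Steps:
B = -177 (B = -4 - 173 = -177)
R(j) = 454/3 (R(j) = -(-177 - 1*277)/3 = -(-177 - 277)/3 = -1/3*(-454) = 454/3)
1/(384*(-139 - 109) + R(-925)) = 1/(384*(-139 - 109) + 454/3) = 1/(384*(-248) + 454/3) = 1/(-95232 + 454/3) = 1/(-285242/3) = -3/285242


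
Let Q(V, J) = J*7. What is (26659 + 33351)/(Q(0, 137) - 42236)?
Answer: -60010/41277 ≈ -1.4538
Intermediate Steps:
Q(V, J) = 7*J
(26659 + 33351)/(Q(0, 137) - 42236) = (26659 + 33351)/(7*137 - 42236) = 60010/(959 - 42236) = 60010/(-41277) = 60010*(-1/41277) = -60010/41277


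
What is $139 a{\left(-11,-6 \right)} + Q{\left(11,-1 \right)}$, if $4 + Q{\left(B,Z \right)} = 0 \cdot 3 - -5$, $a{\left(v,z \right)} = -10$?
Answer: $-1389$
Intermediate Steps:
$Q{\left(B,Z \right)} = 1$ ($Q{\left(B,Z \right)} = -4 + \left(0 \cdot 3 - -5\right) = -4 + \left(0 + 5\right) = -4 + 5 = 1$)
$139 a{\left(-11,-6 \right)} + Q{\left(11,-1 \right)} = 139 \left(-10\right) + 1 = -1390 + 1 = -1389$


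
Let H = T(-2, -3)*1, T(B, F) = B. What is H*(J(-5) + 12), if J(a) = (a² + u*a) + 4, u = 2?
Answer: -62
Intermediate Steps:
J(a) = 4 + a² + 2*a (J(a) = (a² + 2*a) + 4 = 4 + a² + 2*a)
H = -2 (H = -2*1 = -2)
H*(J(-5) + 12) = -2*((4 + (-5)² + 2*(-5)) + 12) = -2*((4 + 25 - 10) + 12) = -2*(19 + 12) = -2*31 = -62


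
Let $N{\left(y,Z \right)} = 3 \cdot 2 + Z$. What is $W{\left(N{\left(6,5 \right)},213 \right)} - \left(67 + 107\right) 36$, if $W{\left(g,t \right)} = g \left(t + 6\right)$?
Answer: $-3855$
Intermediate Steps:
$N{\left(y,Z \right)} = 6 + Z$
$W{\left(g,t \right)} = g \left(6 + t\right)$
$W{\left(N{\left(6,5 \right)},213 \right)} - \left(67 + 107\right) 36 = \left(6 + 5\right) \left(6 + 213\right) - \left(67 + 107\right) 36 = 11 \cdot 219 - 174 \cdot 36 = 2409 - 6264 = -3855$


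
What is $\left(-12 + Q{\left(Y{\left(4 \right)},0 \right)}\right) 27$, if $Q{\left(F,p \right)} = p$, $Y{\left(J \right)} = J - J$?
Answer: $-324$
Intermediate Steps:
$Y{\left(J \right)} = 0$
$\left(-12 + Q{\left(Y{\left(4 \right)},0 \right)}\right) 27 = \left(-12 + 0\right) 27 = \left(-12\right) 27 = -324$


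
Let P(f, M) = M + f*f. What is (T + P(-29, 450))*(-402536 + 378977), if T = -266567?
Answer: 6249637284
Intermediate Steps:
P(f, M) = M + f**2
(T + P(-29, 450))*(-402536 + 378977) = (-266567 + (450 + (-29)**2))*(-402536 + 378977) = (-266567 + (450 + 841))*(-23559) = (-266567 + 1291)*(-23559) = -265276*(-23559) = 6249637284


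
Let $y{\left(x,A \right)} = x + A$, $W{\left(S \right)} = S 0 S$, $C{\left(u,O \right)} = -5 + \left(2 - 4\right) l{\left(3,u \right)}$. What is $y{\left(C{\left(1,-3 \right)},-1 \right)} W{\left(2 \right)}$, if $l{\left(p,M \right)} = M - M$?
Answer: $0$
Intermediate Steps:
$l{\left(p,M \right)} = 0$
$C{\left(u,O \right)} = -5$ ($C{\left(u,O \right)} = -5 + \left(2 - 4\right) 0 = -5 - 0 = -5 + 0 = -5$)
$W{\left(S \right)} = 0$ ($W{\left(S \right)} = 0 S = 0$)
$y{\left(x,A \right)} = A + x$
$y{\left(C{\left(1,-3 \right)},-1 \right)} W{\left(2 \right)} = \left(-1 - 5\right) 0 = \left(-6\right) 0 = 0$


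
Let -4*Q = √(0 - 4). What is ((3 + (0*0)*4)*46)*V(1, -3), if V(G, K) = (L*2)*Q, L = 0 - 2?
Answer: 276*I ≈ 276.0*I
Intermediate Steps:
L = -2
Q = -I/2 (Q = -√(0 - 4)/4 = -I/2 ≈ -0.5*I)
V(G, K) = 2*I (V(G, K) = (-2*2)*(-I/2) = -(-2)*I = 2*I)
((3 + (0*0)*4)*46)*V(1, -3) = ((3 + (0*0)*4)*46)*(2*I) = ((3 + 0*4)*46)*(2*I) = ((3 + 0)*46)*(2*I) = (3*46)*(2*I) = 138*(2*I) = 276*I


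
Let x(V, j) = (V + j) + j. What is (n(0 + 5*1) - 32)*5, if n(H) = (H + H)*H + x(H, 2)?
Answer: 135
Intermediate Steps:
x(V, j) = V + 2*j
n(H) = 4 + H + 2*H² (n(H) = (H + H)*H + (H + 2*2) = (2*H)*H + (H + 4) = 2*H² + (4 + H) = 4 + H + 2*H²)
(n(0 + 5*1) - 32)*5 = ((4 + (0 + 5*1) + 2*(0 + 5*1)²) - 32)*5 = ((4 + (0 + 5) + 2*(0 + 5)²) - 32)*5 = ((4 + 5 + 2*5²) - 32)*5 = ((4 + 5 + 2*25) - 32)*5 = ((4 + 5 + 50) - 32)*5 = (59 - 32)*5 = 27*5 = 135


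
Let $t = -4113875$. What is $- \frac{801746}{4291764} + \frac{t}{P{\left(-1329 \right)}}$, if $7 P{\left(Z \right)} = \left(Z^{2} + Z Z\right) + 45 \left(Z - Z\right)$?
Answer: $- \frac{5267609070503}{631690794927} \approx -8.3389$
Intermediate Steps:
$P{\left(Z \right)} = \frac{2 Z^{2}}{7}$ ($P{\left(Z \right)} = \frac{\left(Z^{2} + Z Z\right) + 45 \left(Z - Z\right)}{7} = \frac{\left(Z^{2} + Z^{2}\right) + 45 \cdot 0}{7} = \frac{2 Z^{2} + 0}{7} = \frac{2 Z^{2}}{7}$)
$- \frac{801746}{4291764} + \frac{t}{P{\left(-1329 \right)}} = - \frac{801746}{4291764} - \frac{4113875}{\frac{2}{7} \left(-1329\right)^{2}} = \left(-801746\right) \frac{1}{4291764} - \frac{4113875}{\frac{2}{7} \cdot 1766241} = - \frac{400873}{2145882} - \frac{4113875}{\frac{3532482}{7}} = - \frac{400873}{2145882} - \frac{28797125}{3532482} = - \frac{5267609070503}{631690794927}$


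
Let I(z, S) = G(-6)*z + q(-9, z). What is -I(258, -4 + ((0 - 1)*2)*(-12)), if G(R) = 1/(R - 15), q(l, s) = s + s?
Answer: -3526/7 ≈ -503.71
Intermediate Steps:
q(l, s) = 2*s
G(R) = 1/(-15 + R)
I(z, S) = 41*z/21 (I(z, S) = z/(-15 - 6) + 2*z = z/(-21) + 2*z = -z/21 + 2*z = 41*z/21)
-I(258, -4 + ((0 - 1)*2)*(-12)) = -41*258/21 = -1*3526/7 = -3526/7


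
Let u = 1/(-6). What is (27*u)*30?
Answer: -135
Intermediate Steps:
u = -⅙ ≈ -0.16667
(27*u)*30 = (27*(-⅙))*30 = -9/2*30 = -135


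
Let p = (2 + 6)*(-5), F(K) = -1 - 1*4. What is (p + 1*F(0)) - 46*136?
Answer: -6301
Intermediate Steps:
F(K) = -5 (F(K) = -1 - 4 = -5)
p = -40 (p = 8*(-5) = -40)
(p + 1*F(0)) - 46*136 = (-40 + 1*(-5)) - 46*136 = (-40 - 5) - 6256 = -45 - 6256 = -6301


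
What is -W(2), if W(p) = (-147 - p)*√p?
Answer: 149*√2 ≈ 210.72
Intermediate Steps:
W(p) = √p*(-147 - p)
-W(2) = -√2*(-147 - 1*2) = -√2*(-147 - 2) = -√2*(-149) = -(-149)*√2 = 149*√2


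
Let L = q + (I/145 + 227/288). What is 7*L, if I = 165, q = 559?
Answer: 32793985/8352 ≈ 3926.5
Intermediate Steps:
L = 4684855/8352 (L = 559 + (165/145 + 227/288) = 559 + (165*(1/145) + 227*(1/288)) = 559 + (33/29 + 227/288) = 559 + 16087/8352 = 4684855/8352 ≈ 560.93)
7*L = 7*(4684855/8352) = 32793985/8352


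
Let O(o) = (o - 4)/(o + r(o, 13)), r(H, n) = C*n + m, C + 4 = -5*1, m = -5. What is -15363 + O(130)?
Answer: -61389/4 ≈ -15347.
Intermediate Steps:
C = -9 (C = -4 - 5*1 = -4 - 5 = -9)
r(H, n) = -5 - 9*n (r(H, n) = -9*n - 5 = -5 - 9*n)
O(o) = (-4 + o)/(-122 + o) (O(o) = (o - 4)/(o + (-5 - 9*13)) = (-4 + o)/(o + (-5 - 117)) = (-4 + o)/(o - 122) = (-4 + o)/(-122 + o))
-15363 + O(130) = -15363 + (-4 + 130)/(-122 + 130) = -15363 + 126/8 = -15363 + (⅛)*126 = -15363 + 63/4 = -61389/4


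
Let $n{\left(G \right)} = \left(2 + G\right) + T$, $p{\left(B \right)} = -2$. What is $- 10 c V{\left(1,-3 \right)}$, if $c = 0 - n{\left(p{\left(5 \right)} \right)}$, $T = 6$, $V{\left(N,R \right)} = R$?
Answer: $-180$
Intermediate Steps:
$n{\left(G \right)} = 8 + G$ ($n{\left(G \right)} = \left(2 + G\right) + 6 = 8 + G$)
$c = -6$ ($c = 0 - \left(8 - 2\right) = 0 - 6 = -6$)
$- 10 c V{\left(1,-3 \right)} = \left(-10\right) \left(-6\right) \left(-3\right) = 60 \left(-3\right) = -180$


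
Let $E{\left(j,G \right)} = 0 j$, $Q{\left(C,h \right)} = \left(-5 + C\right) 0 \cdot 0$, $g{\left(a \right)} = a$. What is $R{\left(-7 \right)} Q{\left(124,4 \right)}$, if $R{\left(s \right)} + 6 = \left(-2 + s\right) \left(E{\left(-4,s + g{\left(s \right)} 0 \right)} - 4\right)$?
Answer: $0$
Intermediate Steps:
$Q{\left(C,h \right)} = 0$ ($Q{\left(C,h \right)} = \left(-5 + C\right) 0 = 0$)
$E{\left(j,G \right)} = 0$
$R{\left(s \right)} = 2 - 4 s$ ($R{\left(s \right)} = -6 + \left(-2 + s\right) \left(0 - 4\right) = -6 + \left(-2 + s\right) \left(-4\right) = -6 - \left(-8 + 4 s\right) = 2 - 4 s$)
$R{\left(-7 \right)} Q{\left(124,4 \right)} = \left(2 - -28\right) 0 = \left(2 + 28\right) 0 = 30 \cdot 0 = 0$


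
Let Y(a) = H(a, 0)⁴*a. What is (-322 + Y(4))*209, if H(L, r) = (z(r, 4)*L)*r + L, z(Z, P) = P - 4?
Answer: 146718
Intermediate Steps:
z(Z, P) = -4 + P
H(L, r) = L (H(L, r) = ((-4 + 4)*L)*r + L = (0*L)*r + L = 0*r + L = 0 + L = L)
Y(a) = a⁵ (Y(a) = a⁴*a = a⁵)
(-322 + Y(4))*209 = (-322 + 4⁵)*209 = (-322 + 1024)*209 = 702*209 = 146718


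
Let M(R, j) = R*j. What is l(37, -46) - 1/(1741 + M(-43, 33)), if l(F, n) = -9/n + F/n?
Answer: -197/322 ≈ -0.61180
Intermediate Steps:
l(37, -46) - 1/(1741 + M(-43, 33)) = (-9 + 37)/(-46) - 1/(1741 - 43*33) = -1/46*28 - 1/(1741 - 1419) = -14/23 - 1/322 = -197/322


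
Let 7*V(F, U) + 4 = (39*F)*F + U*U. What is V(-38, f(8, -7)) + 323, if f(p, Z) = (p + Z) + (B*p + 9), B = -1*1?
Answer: 58577/7 ≈ 8368.1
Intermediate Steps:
B = -1
f(p, Z) = 9 + Z (f(p, Z) = (p + Z) + (-p + 9) = (Z + p) + (9 - p) = 9 + Z)
V(F, U) = -4/7 + U**2/7 + 39*F**2/7 (V(F, U) = -4/7 + ((39*F)*F + U*U)/7 = -4/7 + (39*F**2 + U**2)/7 = -4/7 + (U**2 + 39*F**2)/7 = -4/7 + (U**2/7 + 39*F**2/7) = -4/7 + U**2/7 + 39*F**2/7)
V(-38, f(8, -7)) + 323 = (-4/7 + (9 - 7)**2/7 + (39/7)*(-38)**2) + 323 = (-4/7 + (1/7)*2**2 + (39/7)*1444) + 323 = (-4/7 + (1/7)*4 + 56316/7) + 323 = (-4/7 + 4/7 + 56316/7) + 323 = 56316/7 + 323 = 58577/7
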